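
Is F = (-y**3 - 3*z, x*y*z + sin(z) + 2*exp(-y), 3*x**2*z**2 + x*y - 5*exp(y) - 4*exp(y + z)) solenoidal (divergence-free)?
No, ∇·F = 6*x**2*z + x*z - 4*exp(y + z) - 2*exp(-y)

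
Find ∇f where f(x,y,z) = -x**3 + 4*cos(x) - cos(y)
(-3*x**2 - 4*sin(x), sin(y), 0)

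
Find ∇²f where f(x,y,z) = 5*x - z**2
-2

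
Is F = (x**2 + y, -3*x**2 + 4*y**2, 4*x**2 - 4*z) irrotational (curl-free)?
No, ∇×F = (0, -8*x, -6*x - 1)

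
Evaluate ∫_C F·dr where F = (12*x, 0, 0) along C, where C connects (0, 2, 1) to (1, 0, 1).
6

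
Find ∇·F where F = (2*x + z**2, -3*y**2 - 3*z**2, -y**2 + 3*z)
5 - 6*y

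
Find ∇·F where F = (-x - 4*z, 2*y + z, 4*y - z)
0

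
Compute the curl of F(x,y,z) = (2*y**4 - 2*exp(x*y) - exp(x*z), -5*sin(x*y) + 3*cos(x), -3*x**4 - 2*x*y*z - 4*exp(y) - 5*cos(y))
(-2*x*z - 4*exp(y) + 5*sin(y), 12*x**3 - x*exp(x*z) + 2*y*z, 2*x*exp(x*y) - 8*y**3 - 5*y*cos(x*y) - 3*sin(x))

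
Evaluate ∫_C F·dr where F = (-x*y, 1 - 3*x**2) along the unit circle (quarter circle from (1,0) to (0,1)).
-2/3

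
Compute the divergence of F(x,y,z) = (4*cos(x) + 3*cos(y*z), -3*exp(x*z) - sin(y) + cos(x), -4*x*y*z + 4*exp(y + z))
-4*x*y + 4*exp(y + z) - 4*sin(x) - cos(y)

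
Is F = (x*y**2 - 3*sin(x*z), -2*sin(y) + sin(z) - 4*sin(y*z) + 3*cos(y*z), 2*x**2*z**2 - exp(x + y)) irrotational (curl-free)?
No, ∇×F = (3*y*sin(y*z) + 4*y*cos(y*z) - exp(x + y) - cos(z), -4*x*z**2 - 3*x*cos(x*z) + exp(x + y), -2*x*y)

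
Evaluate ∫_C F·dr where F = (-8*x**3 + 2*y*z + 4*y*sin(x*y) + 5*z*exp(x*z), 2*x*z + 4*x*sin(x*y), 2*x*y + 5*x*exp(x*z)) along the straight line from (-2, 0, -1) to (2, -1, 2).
-5*exp(2) - 4 - 4*cos(2) + 5*exp(4)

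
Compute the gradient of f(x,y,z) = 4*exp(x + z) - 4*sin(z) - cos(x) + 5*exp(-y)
(4*exp(x + z) + sin(x), -5*exp(-y), 4*exp(x + z) - 4*cos(z))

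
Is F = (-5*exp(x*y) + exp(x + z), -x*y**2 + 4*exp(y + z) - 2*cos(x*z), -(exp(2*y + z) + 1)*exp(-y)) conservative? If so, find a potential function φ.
No, ∇×F = (-2*x*sin(x*z) - 5*exp(y + z) + exp(-y), exp(x + z), 5*x*exp(x*y) - y**2 + 2*z*sin(x*z)) ≠ 0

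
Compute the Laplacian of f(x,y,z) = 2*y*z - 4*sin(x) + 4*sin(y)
4*sin(x) - 4*sin(y)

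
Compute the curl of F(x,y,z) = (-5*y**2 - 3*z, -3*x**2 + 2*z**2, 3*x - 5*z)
(-4*z, -6, -6*x + 10*y)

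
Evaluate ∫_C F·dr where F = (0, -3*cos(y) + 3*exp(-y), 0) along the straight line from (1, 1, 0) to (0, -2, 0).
3*(E*(-exp(2) + sin(1) + sin(2)) + 1)*exp(-1)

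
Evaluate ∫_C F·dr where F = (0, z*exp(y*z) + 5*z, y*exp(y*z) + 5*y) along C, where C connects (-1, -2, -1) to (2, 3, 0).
-9 - exp(2)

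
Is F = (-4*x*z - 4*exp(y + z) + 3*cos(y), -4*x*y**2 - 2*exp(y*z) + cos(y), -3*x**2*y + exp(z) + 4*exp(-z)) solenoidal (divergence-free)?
No, ∇·F = -8*x*y - 2*z*exp(y*z) - 4*z + exp(z) - sin(y) - 4*exp(-z)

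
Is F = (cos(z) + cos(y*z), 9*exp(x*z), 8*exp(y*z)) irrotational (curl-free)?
No, ∇×F = (-9*x*exp(x*z) + 8*z*exp(y*z), -y*sin(y*z) - sin(z), z*(9*exp(x*z) + sin(y*z)))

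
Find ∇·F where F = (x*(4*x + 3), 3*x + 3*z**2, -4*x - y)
8*x + 3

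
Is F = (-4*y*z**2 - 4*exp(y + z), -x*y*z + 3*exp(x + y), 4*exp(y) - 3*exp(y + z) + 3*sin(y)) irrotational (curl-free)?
No, ∇×F = (x*y + 4*exp(y) - 3*exp(y + z) + 3*cos(y), -8*y*z - 4*exp(y + z), -y*z + 4*z**2 + 3*exp(x + y) + 4*exp(y + z))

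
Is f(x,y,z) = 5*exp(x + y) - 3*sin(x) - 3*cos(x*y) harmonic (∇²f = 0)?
No, ∇²f = 3*x**2*cos(x*y) + 3*y**2*cos(x*y) + 10*exp(x + y) + 3*sin(x)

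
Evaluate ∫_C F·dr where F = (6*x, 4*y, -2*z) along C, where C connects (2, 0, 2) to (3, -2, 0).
27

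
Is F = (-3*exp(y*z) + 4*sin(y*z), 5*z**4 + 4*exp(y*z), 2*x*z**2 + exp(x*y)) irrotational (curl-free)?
No, ∇×F = (x*exp(x*y) - 4*y*exp(y*z) - 20*z**3, -y*exp(x*y) - 3*y*exp(y*z) + 4*y*cos(y*z) - 2*z**2, z*(3*exp(y*z) - 4*cos(y*z)))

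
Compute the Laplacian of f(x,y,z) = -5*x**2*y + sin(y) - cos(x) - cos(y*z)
y**2*cos(y*z) - 10*y + z**2*cos(y*z) - sin(y) + cos(x)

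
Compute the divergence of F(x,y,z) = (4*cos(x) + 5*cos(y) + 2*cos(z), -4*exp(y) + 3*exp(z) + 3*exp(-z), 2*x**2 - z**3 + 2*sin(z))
-3*z**2 - 4*exp(y) - 4*sin(x) + 2*cos(z)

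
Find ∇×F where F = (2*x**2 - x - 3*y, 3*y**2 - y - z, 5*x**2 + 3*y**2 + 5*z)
(6*y + 1, -10*x, 3)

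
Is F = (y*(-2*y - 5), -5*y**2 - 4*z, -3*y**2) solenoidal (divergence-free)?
No, ∇·F = -10*y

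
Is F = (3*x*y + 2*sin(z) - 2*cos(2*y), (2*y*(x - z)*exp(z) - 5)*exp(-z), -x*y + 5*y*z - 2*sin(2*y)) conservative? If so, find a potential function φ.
No, ∇×F = (-x + 2*y + 5*z - 4*cos(2*y) - 5*exp(-z), y + 2*cos(z), -3*x + 2*y - 4*sin(2*y)) ≠ 0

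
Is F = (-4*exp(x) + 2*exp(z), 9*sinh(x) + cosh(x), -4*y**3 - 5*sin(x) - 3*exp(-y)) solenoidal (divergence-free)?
No, ∇·F = -4*exp(x)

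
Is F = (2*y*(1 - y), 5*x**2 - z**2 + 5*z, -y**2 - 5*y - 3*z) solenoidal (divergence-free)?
No, ∇·F = -3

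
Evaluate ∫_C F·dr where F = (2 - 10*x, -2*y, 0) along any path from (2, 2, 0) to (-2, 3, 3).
-13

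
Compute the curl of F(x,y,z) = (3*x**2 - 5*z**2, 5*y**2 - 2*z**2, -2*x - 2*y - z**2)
(4*z - 2, 2 - 10*z, 0)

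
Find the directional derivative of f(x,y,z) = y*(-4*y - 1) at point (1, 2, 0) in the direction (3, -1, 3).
17*sqrt(19)/19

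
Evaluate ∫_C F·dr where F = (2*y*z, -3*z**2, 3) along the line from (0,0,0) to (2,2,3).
-1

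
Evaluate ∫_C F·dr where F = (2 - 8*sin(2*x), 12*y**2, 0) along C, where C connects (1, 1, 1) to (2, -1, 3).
-6 + 4*cos(4) - 4*cos(2)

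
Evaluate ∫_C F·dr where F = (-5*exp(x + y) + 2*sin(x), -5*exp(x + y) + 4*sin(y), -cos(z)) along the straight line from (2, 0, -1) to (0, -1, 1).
-4*cos(1) - 5*exp(-1) - 2*sin(1) + 2*cos(2) + 2 + 5*exp(2)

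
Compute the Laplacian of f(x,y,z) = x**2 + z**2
4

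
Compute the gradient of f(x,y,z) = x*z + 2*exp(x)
(z + 2*exp(x), 0, x)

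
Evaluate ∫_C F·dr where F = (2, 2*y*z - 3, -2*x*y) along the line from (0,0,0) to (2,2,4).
-2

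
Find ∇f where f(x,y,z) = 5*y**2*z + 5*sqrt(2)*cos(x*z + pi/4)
(-5*sqrt(2)*z*sin(x*z + pi/4), 10*y*z, -5*sqrt(2)*x*sin(x*z + pi/4) + 5*y**2)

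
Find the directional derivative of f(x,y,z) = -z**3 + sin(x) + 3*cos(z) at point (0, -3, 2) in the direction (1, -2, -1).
sqrt(6)*(3*sin(2) + 13)/6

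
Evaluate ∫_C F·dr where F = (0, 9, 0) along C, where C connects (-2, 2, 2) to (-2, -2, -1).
-36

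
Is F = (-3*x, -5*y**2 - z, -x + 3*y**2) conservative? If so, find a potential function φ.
No, ∇×F = (6*y + 1, 1, 0) ≠ 0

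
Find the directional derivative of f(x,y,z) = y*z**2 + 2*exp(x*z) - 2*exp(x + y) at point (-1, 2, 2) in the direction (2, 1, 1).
sqrt(6)*(-exp(3) + 1 + 2*exp(2))*exp(-2)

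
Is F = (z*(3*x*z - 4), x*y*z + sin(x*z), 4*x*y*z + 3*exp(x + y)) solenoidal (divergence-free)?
No, ∇·F = 4*x*y + x*z + 3*z**2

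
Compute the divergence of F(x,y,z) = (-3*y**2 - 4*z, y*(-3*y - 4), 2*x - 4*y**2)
-6*y - 4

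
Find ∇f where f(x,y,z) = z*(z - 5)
(0, 0, 2*z - 5)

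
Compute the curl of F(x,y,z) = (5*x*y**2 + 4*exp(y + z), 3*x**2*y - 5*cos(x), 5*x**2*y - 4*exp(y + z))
(5*x**2 - 4*exp(y + z), -10*x*y + 4*exp(y + z), -4*x*y - 4*exp(y + z) + 5*sin(x))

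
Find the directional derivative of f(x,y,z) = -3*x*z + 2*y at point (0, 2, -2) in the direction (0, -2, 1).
-4*sqrt(5)/5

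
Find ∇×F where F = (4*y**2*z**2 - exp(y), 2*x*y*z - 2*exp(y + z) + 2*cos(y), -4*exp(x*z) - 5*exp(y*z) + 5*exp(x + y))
(-2*x*y - 5*z*exp(y*z) + 5*exp(x + y) + 2*exp(y + z), 8*y**2*z + 4*z*exp(x*z) - 5*exp(x + y), -8*y*z**2 + 2*y*z + exp(y))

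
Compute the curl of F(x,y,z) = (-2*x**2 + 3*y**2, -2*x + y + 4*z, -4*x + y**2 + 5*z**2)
(2*y - 4, 4, -6*y - 2)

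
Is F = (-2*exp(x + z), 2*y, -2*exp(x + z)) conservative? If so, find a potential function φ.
Yes, F is conservative. φ = y**2 - 2*exp(x + z)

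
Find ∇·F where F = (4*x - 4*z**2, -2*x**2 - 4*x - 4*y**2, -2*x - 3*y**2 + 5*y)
4 - 8*y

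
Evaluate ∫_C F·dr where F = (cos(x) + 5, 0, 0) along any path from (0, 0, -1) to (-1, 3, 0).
-5 - sin(1)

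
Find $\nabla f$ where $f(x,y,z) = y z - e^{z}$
(0, z, y - exp(z))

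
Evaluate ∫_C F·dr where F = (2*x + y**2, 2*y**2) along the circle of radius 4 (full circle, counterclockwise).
0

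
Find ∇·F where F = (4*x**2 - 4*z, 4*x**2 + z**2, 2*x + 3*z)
8*x + 3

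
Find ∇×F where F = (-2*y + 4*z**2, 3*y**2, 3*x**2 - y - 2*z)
(-1, -6*x + 8*z, 2)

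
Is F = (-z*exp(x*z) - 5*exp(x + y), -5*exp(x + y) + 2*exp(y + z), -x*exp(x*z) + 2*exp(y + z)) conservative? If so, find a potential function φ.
Yes, F is conservative. φ = -exp(x*z) - 5*exp(x + y) + 2*exp(y + z)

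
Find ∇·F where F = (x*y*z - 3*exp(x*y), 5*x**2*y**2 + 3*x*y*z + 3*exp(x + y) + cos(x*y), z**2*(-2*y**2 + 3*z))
10*x**2*y + 3*x*z - x*sin(x*y) - 4*y**2*z + y*z - 3*y*exp(x*y) + 9*z**2 + 3*exp(x + y)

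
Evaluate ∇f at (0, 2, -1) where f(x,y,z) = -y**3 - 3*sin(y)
(0, -12 - 3*cos(2), 0)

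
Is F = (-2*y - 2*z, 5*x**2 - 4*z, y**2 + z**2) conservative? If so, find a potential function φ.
No, ∇×F = (2*y + 4, -2, 10*x + 2) ≠ 0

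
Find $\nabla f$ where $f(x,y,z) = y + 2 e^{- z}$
(0, 1, -2*exp(-z))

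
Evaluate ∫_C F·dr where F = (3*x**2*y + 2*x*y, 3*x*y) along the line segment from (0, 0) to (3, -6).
-99/2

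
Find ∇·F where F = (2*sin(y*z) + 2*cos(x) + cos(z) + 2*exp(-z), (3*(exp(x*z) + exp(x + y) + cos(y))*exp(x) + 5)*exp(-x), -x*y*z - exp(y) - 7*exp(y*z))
-x*y - 7*y*exp(y*z) + 3*exp(x + y) - 2*sin(x) - 3*sin(y)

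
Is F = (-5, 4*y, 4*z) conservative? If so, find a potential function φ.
Yes, F is conservative. φ = -5*x + 2*y**2 + 2*z**2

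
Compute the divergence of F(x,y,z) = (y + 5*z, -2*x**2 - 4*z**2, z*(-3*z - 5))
-6*z - 5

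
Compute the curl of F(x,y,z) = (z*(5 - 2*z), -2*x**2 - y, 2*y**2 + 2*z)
(4*y, 5 - 4*z, -4*x)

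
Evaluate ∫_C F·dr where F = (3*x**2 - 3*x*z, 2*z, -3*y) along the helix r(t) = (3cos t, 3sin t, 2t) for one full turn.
-27*pi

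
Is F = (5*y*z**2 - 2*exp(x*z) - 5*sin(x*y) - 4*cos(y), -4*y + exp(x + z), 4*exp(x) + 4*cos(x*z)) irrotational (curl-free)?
No, ∇×F = (-exp(x + z), -2*x*exp(x*z) + 10*y*z + 4*z*sin(x*z) - 4*exp(x), 5*x*cos(x*y) - 5*z**2 + exp(x + z) - 4*sin(y))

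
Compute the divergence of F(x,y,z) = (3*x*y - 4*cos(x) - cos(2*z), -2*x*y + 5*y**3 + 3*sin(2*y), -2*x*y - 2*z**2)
-2*x + 15*y**2 + 3*y - 4*z + 4*sin(x) + 6*cos(2*y)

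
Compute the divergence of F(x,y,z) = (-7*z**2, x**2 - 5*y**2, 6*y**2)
-10*y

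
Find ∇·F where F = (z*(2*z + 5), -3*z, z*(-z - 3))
-2*z - 3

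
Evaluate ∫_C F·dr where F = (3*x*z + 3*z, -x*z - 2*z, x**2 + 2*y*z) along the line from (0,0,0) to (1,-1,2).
17/3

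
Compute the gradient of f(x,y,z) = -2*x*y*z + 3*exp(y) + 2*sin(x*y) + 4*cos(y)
(2*y*(-z + cos(x*y)), -2*x*z + 2*x*cos(x*y) + 3*exp(y) - 4*sin(y), -2*x*y)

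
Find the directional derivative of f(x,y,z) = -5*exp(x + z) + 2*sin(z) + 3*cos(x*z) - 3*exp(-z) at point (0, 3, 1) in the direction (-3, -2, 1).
sqrt(14)*(2*E*cos(1) + 3 + 10*exp(2))*exp(-1)/14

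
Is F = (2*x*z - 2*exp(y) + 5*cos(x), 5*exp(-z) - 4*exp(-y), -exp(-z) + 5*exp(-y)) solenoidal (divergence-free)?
No, ∇·F = 2*z - 5*sin(x) + exp(-z) + 4*exp(-y)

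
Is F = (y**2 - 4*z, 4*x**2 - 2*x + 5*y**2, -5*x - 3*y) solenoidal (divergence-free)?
No, ∇·F = 10*y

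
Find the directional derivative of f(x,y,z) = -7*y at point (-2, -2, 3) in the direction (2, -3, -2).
21*sqrt(17)/17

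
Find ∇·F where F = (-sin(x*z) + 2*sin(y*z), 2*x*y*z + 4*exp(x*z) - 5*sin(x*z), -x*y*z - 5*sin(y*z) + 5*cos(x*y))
-x*y + 2*x*z - 5*y*cos(y*z) - z*cos(x*z)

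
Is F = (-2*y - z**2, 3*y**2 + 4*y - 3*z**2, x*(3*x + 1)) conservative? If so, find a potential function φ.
No, ∇×F = (6*z, -6*x - 2*z - 1, 2) ≠ 0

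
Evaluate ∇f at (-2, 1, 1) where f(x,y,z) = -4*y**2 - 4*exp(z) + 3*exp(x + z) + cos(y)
(3*exp(-1), -8 - sin(1), (3 - 4*exp(2))*exp(-1))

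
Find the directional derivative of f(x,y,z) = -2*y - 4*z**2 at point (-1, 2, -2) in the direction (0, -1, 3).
5*sqrt(10)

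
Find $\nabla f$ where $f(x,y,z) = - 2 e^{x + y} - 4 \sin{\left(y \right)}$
(-2*exp(x + y), -2*exp(x + y) - 4*cos(y), 0)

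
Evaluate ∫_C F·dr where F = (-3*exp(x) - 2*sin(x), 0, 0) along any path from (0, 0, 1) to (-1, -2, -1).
-3*exp(-1) + 1 + 2*cos(1)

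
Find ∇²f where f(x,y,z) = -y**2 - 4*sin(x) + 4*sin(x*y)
-4*x**2*sin(x*y) - 4*y**2*sin(x*y) + 4*sin(x) - 2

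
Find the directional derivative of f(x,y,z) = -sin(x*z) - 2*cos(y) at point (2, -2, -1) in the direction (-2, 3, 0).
-2*sqrt(13)*(cos(2) + 3*sin(2))/13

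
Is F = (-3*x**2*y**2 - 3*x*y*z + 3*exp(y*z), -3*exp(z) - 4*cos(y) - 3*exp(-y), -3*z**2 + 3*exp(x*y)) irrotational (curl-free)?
No, ∇×F = (3*x*exp(x*y) + 3*exp(z), 3*y*(-x - exp(x*y) + exp(y*z)), 6*x**2*y + 3*x*z - 3*z*exp(y*z))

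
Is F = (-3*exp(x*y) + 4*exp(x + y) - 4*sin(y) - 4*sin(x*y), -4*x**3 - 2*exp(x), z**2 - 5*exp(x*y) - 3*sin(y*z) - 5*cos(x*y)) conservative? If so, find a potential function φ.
No, ∇×F = (-5*x*exp(x*y) + 5*x*sin(x*y) - 3*z*cos(y*z), 5*y*(exp(x*y) - sin(x*y)), -12*x**2 + 3*x*exp(x*y) + 4*x*cos(x*y) - 2*exp(x) - 4*exp(x + y) + 4*cos(y)) ≠ 0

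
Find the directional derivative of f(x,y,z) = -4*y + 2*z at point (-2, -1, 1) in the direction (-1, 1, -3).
-10*sqrt(11)/11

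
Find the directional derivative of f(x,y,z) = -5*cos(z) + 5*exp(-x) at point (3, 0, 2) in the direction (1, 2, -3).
-5*sqrt(14)*(1 + 3*exp(3)*sin(2))*exp(-3)/14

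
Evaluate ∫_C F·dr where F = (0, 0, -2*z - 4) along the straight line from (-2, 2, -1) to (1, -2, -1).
0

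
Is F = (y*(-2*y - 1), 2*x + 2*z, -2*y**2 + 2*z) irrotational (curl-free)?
No, ∇×F = (-4*y - 2, 0, 4*y + 3)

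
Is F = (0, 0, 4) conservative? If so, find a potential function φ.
Yes, F is conservative. φ = 4*z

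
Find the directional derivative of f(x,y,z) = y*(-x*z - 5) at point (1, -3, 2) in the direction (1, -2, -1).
17*sqrt(6)/6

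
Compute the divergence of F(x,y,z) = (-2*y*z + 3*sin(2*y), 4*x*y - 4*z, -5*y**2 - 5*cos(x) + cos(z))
4*x - sin(z)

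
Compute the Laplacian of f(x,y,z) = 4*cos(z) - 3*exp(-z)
-4*cos(z) - 3*exp(-z)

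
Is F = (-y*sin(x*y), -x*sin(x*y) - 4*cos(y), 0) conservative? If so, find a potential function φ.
Yes, F is conservative. φ = -4*sin(y) + cos(x*y)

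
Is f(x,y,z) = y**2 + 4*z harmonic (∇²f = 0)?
No, ∇²f = 2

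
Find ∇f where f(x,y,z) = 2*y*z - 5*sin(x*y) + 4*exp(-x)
(-5*y*cos(x*y) - 4*exp(-x), -5*x*cos(x*y) + 2*z, 2*y)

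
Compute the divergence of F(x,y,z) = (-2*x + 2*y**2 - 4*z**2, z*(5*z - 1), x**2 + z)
-1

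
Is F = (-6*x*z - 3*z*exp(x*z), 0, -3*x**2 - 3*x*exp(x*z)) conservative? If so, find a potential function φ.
Yes, F is conservative. φ = -3*x**2*z - 3*exp(x*z)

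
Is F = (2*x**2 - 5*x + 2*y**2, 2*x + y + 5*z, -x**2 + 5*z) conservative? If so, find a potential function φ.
No, ∇×F = (-5, 2*x, 2 - 4*y) ≠ 0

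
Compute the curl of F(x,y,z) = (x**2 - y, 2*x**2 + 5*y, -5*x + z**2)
(0, 5, 4*x + 1)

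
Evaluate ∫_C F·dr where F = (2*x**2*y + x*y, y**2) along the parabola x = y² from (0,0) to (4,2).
9304/105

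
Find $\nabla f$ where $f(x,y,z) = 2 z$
(0, 0, 2)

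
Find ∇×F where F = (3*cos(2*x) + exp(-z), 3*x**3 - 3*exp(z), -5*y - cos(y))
(3*exp(z) + sin(y) - 5, -exp(-z), 9*x**2)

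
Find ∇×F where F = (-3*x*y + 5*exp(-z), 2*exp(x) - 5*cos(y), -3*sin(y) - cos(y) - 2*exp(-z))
(sin(y) - 3*cos(y), -5*exp(-z), 3*x + 2*exp(x))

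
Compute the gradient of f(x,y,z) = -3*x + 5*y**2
(-3, 10*y, 0)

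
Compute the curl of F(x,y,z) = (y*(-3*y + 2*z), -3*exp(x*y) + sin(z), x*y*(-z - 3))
(-x*z - 3*x - cos(z), y*(z + 5), -3*y*exp(x*y) + 6*y - 2*z)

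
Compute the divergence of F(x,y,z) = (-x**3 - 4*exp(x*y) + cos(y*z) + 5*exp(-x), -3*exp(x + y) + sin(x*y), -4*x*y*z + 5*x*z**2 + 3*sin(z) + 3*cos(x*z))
-3*x**2 - 4*x*y + 10*x*z - 3*x*sin(x*z) + x*cos(x*y) - 4*y*exp(x*y) - 3*exp(x + y) + 3*cos(z) - 5*exp(-x)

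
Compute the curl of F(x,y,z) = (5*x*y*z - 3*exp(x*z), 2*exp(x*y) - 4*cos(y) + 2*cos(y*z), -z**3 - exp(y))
(2*y*sin(y*z) - exp(y), x*(5*y - 3*exp(x*z)), -5*x*z + 2*y*exp(x*y))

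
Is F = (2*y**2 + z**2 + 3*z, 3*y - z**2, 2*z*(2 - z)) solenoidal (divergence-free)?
No, ∇·F = 7 - 4*z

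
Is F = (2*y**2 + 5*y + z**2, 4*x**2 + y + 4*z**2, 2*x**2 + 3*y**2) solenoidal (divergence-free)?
No, ∇·F = 1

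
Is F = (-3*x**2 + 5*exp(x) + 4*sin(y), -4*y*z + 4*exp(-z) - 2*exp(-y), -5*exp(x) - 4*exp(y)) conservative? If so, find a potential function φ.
No, ∇×F = (4*y - 4*exp(y) + 4*exp(-z), 5*exp(x), -4*cos(y)) ≠ 0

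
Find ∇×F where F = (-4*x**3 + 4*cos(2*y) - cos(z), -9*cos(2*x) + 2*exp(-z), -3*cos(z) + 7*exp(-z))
(2*exp(-z), sin(z), 18*sin(2*x) + 8*sin(2*y))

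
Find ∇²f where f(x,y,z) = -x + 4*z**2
8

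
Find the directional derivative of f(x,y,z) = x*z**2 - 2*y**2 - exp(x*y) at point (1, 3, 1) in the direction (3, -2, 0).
sqrt(13)*(27 - 7*exp(3))/13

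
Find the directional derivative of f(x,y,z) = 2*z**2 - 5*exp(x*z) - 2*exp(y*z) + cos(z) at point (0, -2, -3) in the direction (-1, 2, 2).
-13 + 2*sin(3)/3 + 20*exp(6)/3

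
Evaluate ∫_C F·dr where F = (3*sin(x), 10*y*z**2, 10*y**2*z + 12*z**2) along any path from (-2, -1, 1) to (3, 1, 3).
3*cos(2) - 3*cos(3) + 144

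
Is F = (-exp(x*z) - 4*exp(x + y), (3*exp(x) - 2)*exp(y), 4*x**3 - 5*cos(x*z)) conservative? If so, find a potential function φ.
No, ∇×F = (0, -12*x**2 - x*exp(x*z) - 5*z*sin(x*z), 7*exp(x + y)) ≠ 0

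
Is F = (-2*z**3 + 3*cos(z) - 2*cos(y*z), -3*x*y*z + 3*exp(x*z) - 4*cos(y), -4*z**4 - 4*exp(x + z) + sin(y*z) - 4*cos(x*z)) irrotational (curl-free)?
No, ∇×F = (3*x*y - 3*x*exp(x*z) + z*cos(y*z), 2*y*sin(y*z) - 6*z**2 - 4*z*sin(x*z) + 4*exp(x + z) - 3*sin(z), z*(-3*y + 3*exp(x*z) - 2*sin(y*z)))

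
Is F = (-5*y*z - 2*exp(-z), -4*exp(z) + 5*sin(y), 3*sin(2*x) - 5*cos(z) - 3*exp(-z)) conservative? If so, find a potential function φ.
No, ∇×F = (4*exp(z), -5*y - 6*cos(2*x) + 2*exp(-z), 5*z) ≠ 0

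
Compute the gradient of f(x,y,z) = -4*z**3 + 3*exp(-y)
(0, -3*exp(-y), -12*z**2)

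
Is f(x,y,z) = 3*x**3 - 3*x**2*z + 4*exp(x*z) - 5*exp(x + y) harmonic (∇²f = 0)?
No, ∇²f = 4*x**2*exp(x*z) + 18*x + 4*z**2*exp(x*z) - 6*z - 10*exp(x + y)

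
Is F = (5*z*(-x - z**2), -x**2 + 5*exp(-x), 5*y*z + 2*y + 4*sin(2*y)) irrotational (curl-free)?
No, ∇×F = (5*z + 8*cos(2*y) + 2, -5*x - 15*z**2, -2*x - 5*exp(-x))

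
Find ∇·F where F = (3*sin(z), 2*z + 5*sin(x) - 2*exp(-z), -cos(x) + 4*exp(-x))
0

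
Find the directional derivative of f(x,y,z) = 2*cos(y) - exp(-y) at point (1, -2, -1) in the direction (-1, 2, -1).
sqrt(6)*(2*sin(2) + exp(2))/3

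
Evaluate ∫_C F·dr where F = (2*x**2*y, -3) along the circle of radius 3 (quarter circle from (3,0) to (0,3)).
-81*pi/8 - 9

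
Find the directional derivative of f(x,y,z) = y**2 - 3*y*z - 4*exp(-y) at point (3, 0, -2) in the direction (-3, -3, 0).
-5*sqrt(2)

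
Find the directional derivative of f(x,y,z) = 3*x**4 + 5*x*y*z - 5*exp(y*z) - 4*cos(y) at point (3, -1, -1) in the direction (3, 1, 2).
sqrt(14)*(-4*sin(1) + 15*E + 942)/14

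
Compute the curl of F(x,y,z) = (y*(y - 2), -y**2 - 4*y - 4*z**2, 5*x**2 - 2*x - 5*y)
(8*z - 5, 2 - 10*x, 2 - 2*y)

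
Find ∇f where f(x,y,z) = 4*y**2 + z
(0, 8*y, 1)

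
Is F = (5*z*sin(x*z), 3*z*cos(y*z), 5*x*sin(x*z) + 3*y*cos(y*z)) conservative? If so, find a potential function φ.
Yes, F is conservative. φ = 3*sin(y*z) - 5*cos(x*z)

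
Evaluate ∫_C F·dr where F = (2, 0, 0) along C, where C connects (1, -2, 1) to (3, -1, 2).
4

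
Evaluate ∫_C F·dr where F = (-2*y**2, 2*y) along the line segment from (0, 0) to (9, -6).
-180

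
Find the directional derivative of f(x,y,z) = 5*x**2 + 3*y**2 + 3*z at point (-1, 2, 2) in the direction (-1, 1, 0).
11*sqrt(2)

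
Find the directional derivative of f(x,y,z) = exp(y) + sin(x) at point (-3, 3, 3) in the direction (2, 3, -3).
sqrt(22)*(2*cos(3) + 3*exp(3))/22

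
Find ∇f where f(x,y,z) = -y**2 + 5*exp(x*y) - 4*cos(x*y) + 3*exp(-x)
(5*y*exp(x*y) + 4*y*sin(x*y) - 3*exp(-x), 5*x*exp(x*y) + 4*x*sin(x*y) - 2*y, 0)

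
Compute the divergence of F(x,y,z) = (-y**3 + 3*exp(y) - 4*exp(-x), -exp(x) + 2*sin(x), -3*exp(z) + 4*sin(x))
-3*exp(z) + 4*exp(-x)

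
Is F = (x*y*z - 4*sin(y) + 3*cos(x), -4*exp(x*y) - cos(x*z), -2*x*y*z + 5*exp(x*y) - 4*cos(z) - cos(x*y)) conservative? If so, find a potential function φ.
No, ∇×F = (x*(-2*z + 5*exp(x*y) + sin(x*y) - sin(x*z)), y*(x + 2*z - 5*exp(x*y) - sin(x*y)), -x*z - 4*y*exp(x*y) + z*sin(x*z) + 4*cos(y)) ≠ 0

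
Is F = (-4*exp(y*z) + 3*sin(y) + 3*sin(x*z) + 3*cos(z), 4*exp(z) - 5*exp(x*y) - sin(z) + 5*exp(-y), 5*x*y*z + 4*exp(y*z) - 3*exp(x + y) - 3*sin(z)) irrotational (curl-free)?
No, ∇×F = (5*x*z + 4*z*exp(y*z) - 4*exp(z) - 3*exp(x + y) + cos(z), 3*x*cos(x*z) - 5*y*z - 4*y*exp(y*z) + 3*exp(x + y) - 3*sin(z), -5*y*exp(x*y) + 4*z*exp(y*z) - 3*cos(y))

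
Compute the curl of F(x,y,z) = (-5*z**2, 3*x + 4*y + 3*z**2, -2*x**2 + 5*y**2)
(10*y - 6*z, 4*x - 10*z, 3)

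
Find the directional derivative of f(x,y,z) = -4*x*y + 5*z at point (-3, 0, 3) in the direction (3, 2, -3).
9*sqrt(22)/22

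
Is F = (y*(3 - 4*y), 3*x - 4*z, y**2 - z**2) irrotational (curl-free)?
No, ∇×F = (2*y + 4, 0, 8*y)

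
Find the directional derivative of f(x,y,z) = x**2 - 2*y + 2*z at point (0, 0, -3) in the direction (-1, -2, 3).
5*sqrt(14)/7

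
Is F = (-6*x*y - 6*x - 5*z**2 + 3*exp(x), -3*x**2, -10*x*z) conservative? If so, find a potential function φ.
Yes, F is conservative. φ = -3*x**2*y - 3*x**2 - 5*x*z**2 + 3*exp(x)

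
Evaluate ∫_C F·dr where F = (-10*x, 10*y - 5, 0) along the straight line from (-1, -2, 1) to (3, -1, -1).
-60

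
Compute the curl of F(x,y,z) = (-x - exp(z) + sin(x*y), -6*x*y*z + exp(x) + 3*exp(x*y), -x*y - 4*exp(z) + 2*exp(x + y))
(6*x*y - x + 2*exp(x + y), y - exp(z) - 2*exp(x + y), -x*cos(x*y) - 6*y*z + 3*y*exp(x*y) + exp(x))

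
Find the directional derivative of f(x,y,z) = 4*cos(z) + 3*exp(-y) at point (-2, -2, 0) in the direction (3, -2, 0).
6*sqrt(13)*exp(2)/13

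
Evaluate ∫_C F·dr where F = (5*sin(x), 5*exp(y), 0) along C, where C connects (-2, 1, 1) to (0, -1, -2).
-10*sinh(1) - 5 + 5*cos(2)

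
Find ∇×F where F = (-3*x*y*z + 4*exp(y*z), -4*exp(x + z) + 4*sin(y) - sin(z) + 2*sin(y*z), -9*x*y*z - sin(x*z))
(-9*x*z - 2*y*cos(y*z) + 4*exp(x + z) + cos(z), -3*x*y + 9*y*z + 4*y*exp(y*z) + z*cos(x*z), 3*x*z - 4*z*exp(y*z) - 4*exp(x + z))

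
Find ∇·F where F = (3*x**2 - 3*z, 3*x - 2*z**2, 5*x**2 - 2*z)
6*x - 2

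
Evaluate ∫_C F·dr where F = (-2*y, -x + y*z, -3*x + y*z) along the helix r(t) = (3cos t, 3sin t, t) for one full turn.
-3*pi/2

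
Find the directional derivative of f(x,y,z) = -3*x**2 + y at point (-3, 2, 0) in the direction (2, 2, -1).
38/3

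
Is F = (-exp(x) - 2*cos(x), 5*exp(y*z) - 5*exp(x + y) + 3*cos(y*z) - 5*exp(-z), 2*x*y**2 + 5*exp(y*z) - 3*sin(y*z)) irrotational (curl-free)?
No, ∇×F = (4*x*y - 5*y*exp(y*z) + 3*y*sin(y*z) + 5*z*exp(y*z) - 3*z*cos(y*z) - 5*exp(-z), -2*y**2, -5*exp(x + y))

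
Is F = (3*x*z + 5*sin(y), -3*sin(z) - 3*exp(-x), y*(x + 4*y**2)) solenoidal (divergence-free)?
No, ∇·F = 3*z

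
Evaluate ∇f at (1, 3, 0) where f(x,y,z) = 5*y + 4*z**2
(0, 5, 0)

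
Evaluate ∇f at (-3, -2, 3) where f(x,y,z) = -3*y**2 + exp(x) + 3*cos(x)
(exp(-3) + 3*sin(3), 12, 0)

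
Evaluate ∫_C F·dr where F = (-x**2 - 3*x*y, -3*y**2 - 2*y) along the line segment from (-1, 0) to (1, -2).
16/3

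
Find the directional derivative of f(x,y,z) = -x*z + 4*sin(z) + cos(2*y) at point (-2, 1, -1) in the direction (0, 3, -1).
-sqrt(10)*(1 + 2*cos(1) + 3*sin(2))/5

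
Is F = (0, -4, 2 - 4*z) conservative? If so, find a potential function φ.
Yes, F is conservative. φ = -4*y - 2*z**2 + 2*z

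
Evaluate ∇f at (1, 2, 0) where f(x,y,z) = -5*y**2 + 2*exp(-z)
(0, -20, -2)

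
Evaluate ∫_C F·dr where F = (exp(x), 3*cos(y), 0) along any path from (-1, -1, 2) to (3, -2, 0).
-3*sin(2) - exp(-1) + 3*sin(1) + exp(3)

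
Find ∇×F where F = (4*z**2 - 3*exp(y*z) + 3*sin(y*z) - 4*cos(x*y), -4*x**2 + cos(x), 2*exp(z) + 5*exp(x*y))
(5*x*exp(x*y), -5*y*exp(x*y) - 3*y*exp(y*z) + 3*y*cos(y*z) + 8*z, -4*x*sin(x*y) - 8*x + 3*z*exp(y*z) - 3*z*cos(y*z) - sin(x))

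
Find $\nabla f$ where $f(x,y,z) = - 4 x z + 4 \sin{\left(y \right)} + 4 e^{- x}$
(-4*z - 4*exp(-x), 4*cos(y), -4*x)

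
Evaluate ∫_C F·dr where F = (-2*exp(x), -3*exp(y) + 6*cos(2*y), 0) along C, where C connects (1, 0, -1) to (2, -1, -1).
-2*exp(2) - 3*sin(2) - 3*exp(-1) + 3 + 2*E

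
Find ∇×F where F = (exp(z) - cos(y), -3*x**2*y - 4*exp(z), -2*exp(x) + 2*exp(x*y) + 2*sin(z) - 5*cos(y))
(2*x*exp(x*y) + 4*exp(z) + 5*sin(y), -2*y*exp(x*y) + 2*exp(x) + exp(z), -6*x*y - sin(y))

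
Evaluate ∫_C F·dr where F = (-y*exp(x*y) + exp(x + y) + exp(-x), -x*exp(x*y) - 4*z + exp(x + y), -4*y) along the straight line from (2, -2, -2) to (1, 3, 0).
(-exp(3) + 1 + exp(2) + (-exp(3) + 15 + exp(4))*exp(4))*exp(-4)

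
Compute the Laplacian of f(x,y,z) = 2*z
0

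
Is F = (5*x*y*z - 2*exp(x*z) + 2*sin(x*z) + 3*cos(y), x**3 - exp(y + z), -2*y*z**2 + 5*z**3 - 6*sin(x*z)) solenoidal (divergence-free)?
No, ∇·F = -6*x*cos(x*z) + y*z + 15*z**2 - 2*z*exp(x*z) + 2*z*cos(x*z) - exp(y + z)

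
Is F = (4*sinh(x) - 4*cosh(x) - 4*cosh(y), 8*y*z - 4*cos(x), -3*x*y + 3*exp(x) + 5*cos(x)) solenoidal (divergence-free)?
No, ∇·F = 8*z + 4*exp(-x)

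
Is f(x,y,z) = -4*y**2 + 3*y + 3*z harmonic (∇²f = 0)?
No, ∇²f = -8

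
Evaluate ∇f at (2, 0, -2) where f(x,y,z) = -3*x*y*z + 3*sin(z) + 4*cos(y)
(0, 12, 3*cos(2))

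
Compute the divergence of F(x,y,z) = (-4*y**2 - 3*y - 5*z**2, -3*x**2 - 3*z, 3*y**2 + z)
1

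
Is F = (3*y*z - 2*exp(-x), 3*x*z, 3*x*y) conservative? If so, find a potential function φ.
Yes, F is conservative. φ = 3*x*y*z + 2*exp(-x)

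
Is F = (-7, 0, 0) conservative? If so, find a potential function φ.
Yes, F is conservative. φ = -7*x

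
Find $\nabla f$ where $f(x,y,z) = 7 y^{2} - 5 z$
(0, 14*y, -5)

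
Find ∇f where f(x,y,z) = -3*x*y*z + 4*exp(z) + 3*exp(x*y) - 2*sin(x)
(-3*y*z + 3*y*exp(x*y) - 2*cos(x), 3*x*(-z + exp(x*y)), -3*x*y + 4*exp(z))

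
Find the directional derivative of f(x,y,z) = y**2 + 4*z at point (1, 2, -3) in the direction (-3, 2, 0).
8*sqrt(13)/13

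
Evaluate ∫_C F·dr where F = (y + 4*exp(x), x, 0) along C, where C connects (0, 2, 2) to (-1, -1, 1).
-3 + 4*exp(-1)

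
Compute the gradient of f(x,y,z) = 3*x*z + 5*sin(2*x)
(3*z + 10*cos(2*x), 0, 3*x)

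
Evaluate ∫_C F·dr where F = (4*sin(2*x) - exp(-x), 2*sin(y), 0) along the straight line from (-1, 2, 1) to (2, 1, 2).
-E + 4*cos(2) - 2*cos(1) + exp(-2) - 2*cos(4)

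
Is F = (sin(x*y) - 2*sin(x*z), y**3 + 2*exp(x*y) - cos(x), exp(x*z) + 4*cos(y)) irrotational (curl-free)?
No, ∇×F = (-4*sin(y), -2*x*cos(x*z) - z*exp(x*z), -x*cos(x*y) + 2*y*exp(x*y) + sin(x))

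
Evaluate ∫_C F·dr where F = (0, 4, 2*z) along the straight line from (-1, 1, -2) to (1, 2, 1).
1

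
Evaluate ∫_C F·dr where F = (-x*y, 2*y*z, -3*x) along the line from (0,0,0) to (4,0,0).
0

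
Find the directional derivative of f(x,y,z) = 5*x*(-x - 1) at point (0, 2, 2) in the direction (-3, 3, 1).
15*sqrt(19)/19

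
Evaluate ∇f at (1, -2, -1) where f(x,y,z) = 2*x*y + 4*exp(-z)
(-4, 2, -4*E)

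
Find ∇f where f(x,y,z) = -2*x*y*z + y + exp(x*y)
(y*(-2*z + exp(x*y)), -2*x*z + x*exp(x*y) + 1, -2*x*y)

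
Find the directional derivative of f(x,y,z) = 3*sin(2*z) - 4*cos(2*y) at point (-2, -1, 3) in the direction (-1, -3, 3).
6*sqrt(19)*(3*cos(6) + 4*sin(2))/19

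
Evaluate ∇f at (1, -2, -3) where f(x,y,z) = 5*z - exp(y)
(0, -exp(-2), 5)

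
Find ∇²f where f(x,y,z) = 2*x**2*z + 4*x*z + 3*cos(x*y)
-3*x**2*cos(x*y) - 3*y**2*cos(x*y) + 4*z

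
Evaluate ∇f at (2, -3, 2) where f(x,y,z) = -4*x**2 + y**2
(-16, -6, 0)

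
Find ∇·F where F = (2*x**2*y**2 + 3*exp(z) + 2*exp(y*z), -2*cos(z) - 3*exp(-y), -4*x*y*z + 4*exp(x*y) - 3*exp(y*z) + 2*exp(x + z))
4*x*y**2 - 4*x*y - 3*y*exp(y*z) + 2*exp(x + z) + 3*exp(-y)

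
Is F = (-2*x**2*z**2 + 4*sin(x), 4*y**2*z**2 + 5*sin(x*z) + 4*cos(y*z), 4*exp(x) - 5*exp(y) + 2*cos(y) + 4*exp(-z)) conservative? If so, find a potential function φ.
No, ∇×F = (-5*x*cos(x*z) - 8*y**2*z + 4*y*sin(y*z) - 5*exp(y) - 2*sin(y), -4*x**2*z - 4*exp(x), 5*z*cos(x*z)) ≠ 0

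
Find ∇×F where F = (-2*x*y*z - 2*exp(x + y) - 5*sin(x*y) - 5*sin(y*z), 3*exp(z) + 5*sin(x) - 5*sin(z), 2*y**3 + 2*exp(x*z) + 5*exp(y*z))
(6*y**2 + 5*z*exp(y*z) - 3*exp(z) + 5*cos(z), -2*x*y - 5*y*cos(y*z) - 2*z*exp(x*z), 2*x*z + 5*x*cos(x*y) + 5*z*cos(y*z) + 2*exp(x + y) + 5*cos(x))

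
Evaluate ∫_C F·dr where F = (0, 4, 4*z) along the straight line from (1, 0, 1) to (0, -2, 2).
-2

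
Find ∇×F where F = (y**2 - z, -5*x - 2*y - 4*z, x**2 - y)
(3, -2*x - 1, -2*y - 5)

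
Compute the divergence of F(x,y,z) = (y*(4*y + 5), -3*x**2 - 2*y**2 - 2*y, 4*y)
-4*y - 2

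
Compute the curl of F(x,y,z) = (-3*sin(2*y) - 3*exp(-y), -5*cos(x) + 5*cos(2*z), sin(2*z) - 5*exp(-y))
(10*sin(2*z) + 5*exp(-y), 0, 5*sin(x) + 6*cos(2*y) - 3*exp(-y))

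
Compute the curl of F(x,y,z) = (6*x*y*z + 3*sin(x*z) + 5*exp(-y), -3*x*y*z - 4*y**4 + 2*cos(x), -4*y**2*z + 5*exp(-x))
(y*(3*x - 8*z), 6*x*y + 3*x*cos(x*z) + 5*exp(-x), -6*x*z - 3*y*z - 2*sin(x) + 5*exp(-y))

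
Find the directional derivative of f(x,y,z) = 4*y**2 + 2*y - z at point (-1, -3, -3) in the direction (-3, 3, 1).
-67*sqrt(19)/19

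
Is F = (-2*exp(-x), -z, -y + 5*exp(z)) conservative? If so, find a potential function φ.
Yes, F is conservative. φ = -y*z + 5*exp(z) + 2*exp(-x)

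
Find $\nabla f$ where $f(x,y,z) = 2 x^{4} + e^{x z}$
(8*x**3 + z*exp(x*z), 0, x*exp(x*z))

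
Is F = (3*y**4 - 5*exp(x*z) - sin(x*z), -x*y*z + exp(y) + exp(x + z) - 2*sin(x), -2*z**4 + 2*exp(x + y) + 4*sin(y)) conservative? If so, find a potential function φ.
No, ∇×F = (x*y + 2*exp(x + y) - exp(x + z) + 4*cos(y), -5*x*exp(x*z) - x*cos(x*z) - 2*exp(x + y), -12*y**3 - y*z + exp(x + z) - 2*cos(x)) ≠ 0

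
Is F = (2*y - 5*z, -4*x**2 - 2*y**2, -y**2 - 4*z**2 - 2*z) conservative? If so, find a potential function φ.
No, ∇×F = (-2*y, -5, -8*x - 2) ≠ 0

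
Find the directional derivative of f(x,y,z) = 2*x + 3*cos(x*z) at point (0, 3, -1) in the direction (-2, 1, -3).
-2*sqrt(14)/7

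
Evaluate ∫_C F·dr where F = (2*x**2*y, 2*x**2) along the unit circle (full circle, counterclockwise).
-pi/2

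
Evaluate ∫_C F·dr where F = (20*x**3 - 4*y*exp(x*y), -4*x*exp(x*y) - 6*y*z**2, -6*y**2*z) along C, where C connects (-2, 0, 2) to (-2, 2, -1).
-8 - 4*exp(-4)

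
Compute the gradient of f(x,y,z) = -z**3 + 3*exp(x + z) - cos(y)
(3*exp(x + z), sin(y), -3*z**2 + 3*exp(x + z))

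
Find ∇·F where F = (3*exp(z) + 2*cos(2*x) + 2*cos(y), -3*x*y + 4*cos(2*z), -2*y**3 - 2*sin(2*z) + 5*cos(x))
-3*x - 4*sin(2*x) - 4*cos(2*z)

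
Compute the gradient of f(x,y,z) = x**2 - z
(2*x, 0, -1)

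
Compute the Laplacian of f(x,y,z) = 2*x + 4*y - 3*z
0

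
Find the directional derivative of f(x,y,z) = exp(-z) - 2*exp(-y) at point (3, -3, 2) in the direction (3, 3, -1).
sqrt(19)*(1 + 6*exp(5))*exp(-2)/19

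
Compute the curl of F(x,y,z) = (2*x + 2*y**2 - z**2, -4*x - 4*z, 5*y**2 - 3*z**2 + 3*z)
(10*y + 4, -2*z, -4*y - 4)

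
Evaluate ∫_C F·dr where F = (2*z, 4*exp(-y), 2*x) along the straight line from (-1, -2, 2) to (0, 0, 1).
4*exp(2)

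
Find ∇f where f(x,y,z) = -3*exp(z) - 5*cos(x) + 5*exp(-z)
(5*sin(x), 0, 2*sinh(z) - 8*cosh(z))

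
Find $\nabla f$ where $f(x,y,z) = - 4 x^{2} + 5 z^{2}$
(-8*x, 0, 10*z)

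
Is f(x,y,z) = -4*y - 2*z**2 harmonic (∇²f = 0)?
No, ∇²f = -4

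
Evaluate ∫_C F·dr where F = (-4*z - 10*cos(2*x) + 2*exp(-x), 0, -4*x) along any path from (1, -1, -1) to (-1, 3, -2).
-12 - 4*sinh(1) + 10*sin(2)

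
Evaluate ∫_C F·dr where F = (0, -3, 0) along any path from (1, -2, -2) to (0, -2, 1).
0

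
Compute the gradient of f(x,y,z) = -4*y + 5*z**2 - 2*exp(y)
(0, -2*exp(y) - 4, 10*z)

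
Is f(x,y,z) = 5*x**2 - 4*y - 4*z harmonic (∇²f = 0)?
No, ∇²f = 10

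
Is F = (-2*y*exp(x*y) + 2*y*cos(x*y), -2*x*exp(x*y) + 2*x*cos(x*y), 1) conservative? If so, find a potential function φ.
Yes, F is conservative. φ = z - 2*exp(x*y) + 2*sin(x*y)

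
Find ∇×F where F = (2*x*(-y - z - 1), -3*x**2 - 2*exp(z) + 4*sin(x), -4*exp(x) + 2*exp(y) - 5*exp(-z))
(2*exp(y) + 2*exp(z), -2*x + 4*exp(x), -4*x + 4*cos(x))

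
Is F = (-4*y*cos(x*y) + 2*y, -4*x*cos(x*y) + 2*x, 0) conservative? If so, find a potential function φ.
Yes, F is conservative. φ = 2*x*y - 4*sin(x*y)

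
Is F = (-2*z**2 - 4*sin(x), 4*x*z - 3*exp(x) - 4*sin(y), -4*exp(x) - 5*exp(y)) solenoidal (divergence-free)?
No, ∇·F = -4*cos(x) - 4*cos(y)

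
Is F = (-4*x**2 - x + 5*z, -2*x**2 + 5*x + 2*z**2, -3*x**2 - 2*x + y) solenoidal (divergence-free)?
No, ∇·F = -8*x - 1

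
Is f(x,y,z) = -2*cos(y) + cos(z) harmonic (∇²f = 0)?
No, ∇²f = 2*cos(y) - cos(z)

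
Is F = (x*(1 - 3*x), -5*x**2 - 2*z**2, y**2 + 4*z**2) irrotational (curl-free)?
No, ∇×F = (2*y + 4*z, 0, -10*x)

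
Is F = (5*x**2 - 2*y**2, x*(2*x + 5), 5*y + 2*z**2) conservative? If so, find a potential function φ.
No, ∇×F = (5, 0, 4*x + 4*y + 5) ≠ 0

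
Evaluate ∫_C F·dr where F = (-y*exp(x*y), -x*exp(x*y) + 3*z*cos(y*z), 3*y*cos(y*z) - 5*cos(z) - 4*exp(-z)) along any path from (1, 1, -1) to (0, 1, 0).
-3*E - 2*sin(1) + 3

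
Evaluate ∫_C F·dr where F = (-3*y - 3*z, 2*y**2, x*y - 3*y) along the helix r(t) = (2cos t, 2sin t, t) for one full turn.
0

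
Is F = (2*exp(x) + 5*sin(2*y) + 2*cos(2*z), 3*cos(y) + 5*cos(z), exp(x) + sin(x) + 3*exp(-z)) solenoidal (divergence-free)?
No, ∇·F = 2*exp(x) - 3*sin(y) - 3*exp(-z)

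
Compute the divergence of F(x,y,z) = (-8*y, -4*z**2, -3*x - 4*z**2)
-8*z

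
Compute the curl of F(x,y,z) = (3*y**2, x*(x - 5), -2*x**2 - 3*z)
(0, 4*x, 2*x - 6*y - 5)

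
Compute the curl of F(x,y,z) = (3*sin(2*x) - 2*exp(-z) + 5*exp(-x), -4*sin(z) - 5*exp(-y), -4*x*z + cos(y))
(-sin(y) + 4*cos(z), 4*z + 2*exp(-z), 0)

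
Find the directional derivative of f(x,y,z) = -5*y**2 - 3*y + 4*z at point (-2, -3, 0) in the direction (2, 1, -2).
19/3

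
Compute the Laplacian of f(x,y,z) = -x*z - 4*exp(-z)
-4*exp(-z)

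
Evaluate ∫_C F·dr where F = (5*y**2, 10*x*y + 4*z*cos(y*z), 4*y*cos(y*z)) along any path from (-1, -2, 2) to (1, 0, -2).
4*sin(4) + 20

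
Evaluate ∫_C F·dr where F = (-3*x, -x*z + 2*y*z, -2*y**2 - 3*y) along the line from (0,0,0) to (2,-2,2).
8/3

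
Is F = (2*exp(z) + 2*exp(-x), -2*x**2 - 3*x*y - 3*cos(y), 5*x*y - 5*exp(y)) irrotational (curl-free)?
No, ∇×F = (5*x - 5*exp(y), -5*y + 2*exp(z), -4*x - 3*y)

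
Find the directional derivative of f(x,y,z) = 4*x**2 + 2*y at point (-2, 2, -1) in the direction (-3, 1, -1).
50*sqrt(11)/11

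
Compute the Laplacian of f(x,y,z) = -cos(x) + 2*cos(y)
cos(x) - 2*cos(y)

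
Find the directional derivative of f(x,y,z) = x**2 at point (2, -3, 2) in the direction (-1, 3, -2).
-2*sqrt(14)/7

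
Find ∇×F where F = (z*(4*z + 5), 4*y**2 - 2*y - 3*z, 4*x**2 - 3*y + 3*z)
(0, -8*x + 8*z + 5, 0)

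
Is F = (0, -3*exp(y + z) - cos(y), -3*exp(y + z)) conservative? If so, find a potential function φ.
Yes, F is conservative. φ = -3*exp(y + z) - sin(y)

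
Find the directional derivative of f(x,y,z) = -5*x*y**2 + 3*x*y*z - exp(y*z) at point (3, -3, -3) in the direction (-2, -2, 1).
-exp(9) - 39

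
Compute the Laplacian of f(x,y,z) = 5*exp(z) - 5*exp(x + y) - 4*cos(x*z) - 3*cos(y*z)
4*x**2*cos(x*z) + 3*y**2*cos(y*z) + 4*z**2*cos(x*z) + 3*z**2*cos(y*z) + 5*exp(z) - 10*exp(x + y)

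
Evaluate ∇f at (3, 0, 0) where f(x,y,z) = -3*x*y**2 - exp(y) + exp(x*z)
(0, -1, 3)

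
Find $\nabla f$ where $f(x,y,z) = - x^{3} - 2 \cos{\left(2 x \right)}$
(-3*x**2 + 4*sin(2*x), 0, 0)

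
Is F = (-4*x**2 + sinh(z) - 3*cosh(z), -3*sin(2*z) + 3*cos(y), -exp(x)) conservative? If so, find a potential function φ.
No, ∇×F = (6*cos(2*z), exp(x) - 3*sinh(z) + cosh(z), 0) ≠ 0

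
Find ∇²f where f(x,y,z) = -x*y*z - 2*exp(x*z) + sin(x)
-2*x**2*exp(x*z) - 2*z**2*exp(x*z) - sin(x)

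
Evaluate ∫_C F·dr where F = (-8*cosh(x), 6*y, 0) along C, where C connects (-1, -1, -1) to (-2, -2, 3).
-8*sinh(1) + 9 + 8*sinh(2)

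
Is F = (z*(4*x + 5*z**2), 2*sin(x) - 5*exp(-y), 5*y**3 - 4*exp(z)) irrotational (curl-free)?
No, ∇×F = (15*y**2, 4*x + 15*z**2, 2*cos(x))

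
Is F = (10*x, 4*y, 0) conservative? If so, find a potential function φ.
Yes, F is conservative. φ = 5*x**2 + 2*y**2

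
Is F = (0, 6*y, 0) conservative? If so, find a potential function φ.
Yes, F is conservative. φ = 3*y**2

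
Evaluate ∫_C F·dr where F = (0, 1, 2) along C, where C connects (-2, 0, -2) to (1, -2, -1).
0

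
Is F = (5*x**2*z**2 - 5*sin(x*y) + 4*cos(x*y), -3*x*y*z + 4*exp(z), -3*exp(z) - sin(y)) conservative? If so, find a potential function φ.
No, ∇×F = (3*x*y - 4*exp(z) - cos(y), 10*x**2*z, 4*x*sin(x*y) + 5*x*cos(x*y) - 3*y*z) ≠ 0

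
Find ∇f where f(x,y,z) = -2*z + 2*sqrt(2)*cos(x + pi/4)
(-2*sqrt(2)*sin(x + pi/4), 0, -2)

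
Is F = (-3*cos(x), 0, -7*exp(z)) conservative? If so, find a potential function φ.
Yes, F is conservative. φ = -7*exp(z) - 3*sin(x)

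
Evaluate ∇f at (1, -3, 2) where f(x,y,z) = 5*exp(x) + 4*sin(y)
(5*E, 4*cos(3), 0)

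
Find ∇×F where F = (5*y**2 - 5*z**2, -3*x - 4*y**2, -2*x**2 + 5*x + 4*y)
(4, 4*x - 10*z - 5, -10*y - 3)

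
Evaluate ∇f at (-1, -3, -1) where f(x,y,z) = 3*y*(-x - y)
(9, 21, 0)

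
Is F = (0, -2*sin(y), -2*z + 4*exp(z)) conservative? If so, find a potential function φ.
Yes, F is conservative. φ = -z**2 + 4*exp(z) + 2*cos(y)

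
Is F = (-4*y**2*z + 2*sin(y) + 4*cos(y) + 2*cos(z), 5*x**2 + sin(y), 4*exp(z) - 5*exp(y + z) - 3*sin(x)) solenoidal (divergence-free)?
No, ∇·F = 4*exp(z) - 5*exp(y + z) + cos(y)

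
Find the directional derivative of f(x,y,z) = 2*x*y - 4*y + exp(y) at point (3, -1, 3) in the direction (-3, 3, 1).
3*sqrt(19)*(1 + 4*E)*exp(-1)/19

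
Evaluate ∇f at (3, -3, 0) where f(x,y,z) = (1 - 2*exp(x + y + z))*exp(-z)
(-2, -2, -1)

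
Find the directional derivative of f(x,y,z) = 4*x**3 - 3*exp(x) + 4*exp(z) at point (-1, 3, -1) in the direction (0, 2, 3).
12*sqrt(13)*exp(-1)/13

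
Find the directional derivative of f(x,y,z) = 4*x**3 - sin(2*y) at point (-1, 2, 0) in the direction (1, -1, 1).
2*sqrt(3)*(cos(4) + 6)/3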